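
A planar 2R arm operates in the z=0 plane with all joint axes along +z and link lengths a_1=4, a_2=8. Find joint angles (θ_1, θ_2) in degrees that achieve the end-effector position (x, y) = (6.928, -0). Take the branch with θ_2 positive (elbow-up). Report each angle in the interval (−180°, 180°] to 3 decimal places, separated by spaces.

cos θ_2 = (47.9972−4²−8²)/(2·4·8) = -0.5000; θ_2 = 120.0029° (elbow-up)
β = atan2(-0.0000,6.9280) = -0.0000°; ψ = atan2(6.9280,-0.0004) = 90.0029°
θ_1 = β − ψ = -90.0029°

-90.003 120.003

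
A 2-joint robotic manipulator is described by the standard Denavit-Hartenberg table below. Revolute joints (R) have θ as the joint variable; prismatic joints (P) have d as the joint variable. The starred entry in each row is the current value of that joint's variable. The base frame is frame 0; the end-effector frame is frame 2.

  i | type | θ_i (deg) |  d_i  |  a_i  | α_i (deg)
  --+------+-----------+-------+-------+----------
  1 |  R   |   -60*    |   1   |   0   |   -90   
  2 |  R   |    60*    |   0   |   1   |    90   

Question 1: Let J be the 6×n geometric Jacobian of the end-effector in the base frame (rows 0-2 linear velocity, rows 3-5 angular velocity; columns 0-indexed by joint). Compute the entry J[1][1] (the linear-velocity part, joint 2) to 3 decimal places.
0.750

axis z_1 = (0.8660,0.5000,0.0000); lever o_n−o_1 = (0.2500,-0.4330,-0.8660)
cross product → J_v[:, 1] = (-0.4330,0.7500,-0.5000)
J_ω[:, 1] = z_1
entry J[1][1] = 0.7500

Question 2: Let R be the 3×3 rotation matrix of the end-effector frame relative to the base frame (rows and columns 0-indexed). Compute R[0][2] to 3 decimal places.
End-effector z-axis (col 2 of R) = (0.4330,-0.7500,0.5000)
R[0][2] = 0.4330

0.433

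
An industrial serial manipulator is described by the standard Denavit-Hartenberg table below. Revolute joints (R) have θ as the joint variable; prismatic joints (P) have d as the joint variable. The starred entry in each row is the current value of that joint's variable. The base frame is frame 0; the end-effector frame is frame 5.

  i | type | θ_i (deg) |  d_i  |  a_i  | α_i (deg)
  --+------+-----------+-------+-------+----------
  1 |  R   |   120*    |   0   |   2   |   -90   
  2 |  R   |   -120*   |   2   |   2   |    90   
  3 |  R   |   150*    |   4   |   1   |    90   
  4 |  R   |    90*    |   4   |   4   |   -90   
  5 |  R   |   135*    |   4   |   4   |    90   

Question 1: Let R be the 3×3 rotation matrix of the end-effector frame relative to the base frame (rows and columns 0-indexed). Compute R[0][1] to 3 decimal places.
0.650

End-effector y-axis (col 1 of R) = (0.6495,-0.1250,0.7500)
R[0][1] = 0.6495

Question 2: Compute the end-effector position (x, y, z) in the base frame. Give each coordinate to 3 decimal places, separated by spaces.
1.224 -5.149 1.904

after link 1: o_1 = (-1.0000, 1.7321, 0.0000)
after link 2: o_2 = (-2.2321, -0.1340, 1.7321)
after link 3: o_3 = (-1.1495, -3.0090, -1.0179)
after link 4: o_4 = (-1.9175, -8.6071, -1.2859)
after link 5: o_5 = (1.2236, -5.1486, 1.9036)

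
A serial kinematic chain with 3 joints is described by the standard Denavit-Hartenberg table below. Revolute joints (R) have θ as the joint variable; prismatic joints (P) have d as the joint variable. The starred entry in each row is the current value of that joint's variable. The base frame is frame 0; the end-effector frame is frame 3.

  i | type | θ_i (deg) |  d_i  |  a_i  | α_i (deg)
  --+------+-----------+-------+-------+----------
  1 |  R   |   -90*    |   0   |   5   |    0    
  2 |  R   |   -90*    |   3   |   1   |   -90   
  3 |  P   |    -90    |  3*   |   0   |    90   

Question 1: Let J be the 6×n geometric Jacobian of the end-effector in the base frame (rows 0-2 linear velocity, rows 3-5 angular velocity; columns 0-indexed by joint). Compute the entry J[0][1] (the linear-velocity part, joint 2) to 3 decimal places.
3.000

axis z_1 = (0.0000,0.0000,1.0000); lever o_n−o_1 = (-1.0000,-3.0000,3.0000)
cross product → J_v[:, 1] = (3.0000,-1.0000,0.0000)
J_ω[:, 1] = z_1
entry J[0][1] = 3.0000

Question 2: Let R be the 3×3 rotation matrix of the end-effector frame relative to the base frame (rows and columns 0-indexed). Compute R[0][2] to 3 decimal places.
1.000

End-effector z-axis (col 2 of R) = (1.0000,0.0000,0.0000)
R[0][2] = 1.0000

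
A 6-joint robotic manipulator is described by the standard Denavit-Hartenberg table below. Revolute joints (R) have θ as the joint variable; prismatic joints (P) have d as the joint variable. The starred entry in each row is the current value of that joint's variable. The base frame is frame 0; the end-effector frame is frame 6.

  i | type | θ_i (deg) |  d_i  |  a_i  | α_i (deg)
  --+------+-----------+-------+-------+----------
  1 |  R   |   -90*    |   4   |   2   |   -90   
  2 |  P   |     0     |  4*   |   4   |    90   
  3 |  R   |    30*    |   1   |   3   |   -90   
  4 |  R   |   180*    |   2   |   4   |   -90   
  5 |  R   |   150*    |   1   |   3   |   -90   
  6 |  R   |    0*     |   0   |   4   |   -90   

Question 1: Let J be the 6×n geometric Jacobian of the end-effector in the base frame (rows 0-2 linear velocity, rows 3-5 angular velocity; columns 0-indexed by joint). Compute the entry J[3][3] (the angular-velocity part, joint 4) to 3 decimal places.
axis z_3 = (0.8660,0.5000,0.0000); lever o_n−o_3 = (-0.2679,-2.5359,1.0000)
cross product → J_v[:, 3] = (0.5000,-0.8660,-2.0622)
J_ω[:, 3] = z_3
entry J[3][3] = 0.8660

0.866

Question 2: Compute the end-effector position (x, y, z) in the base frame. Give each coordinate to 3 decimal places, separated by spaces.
5.232 -11.134 6.000

after link 1: o_1 = (0.0000, -2.0000, 4.0000)
after link 2: o_2 = (4.0000, -6.0000, 4.0000)
after link 3: o_3 = (5.5000, -8.5981, 5.0000)
after link 4: o_4 = (5.2321, -4.1340, 5.0000)
after link 5: o_5 = (5.2321, -7.1340, 6.0000)
after link 6: o_6 = (5.2321, -11.1340, 6.0000)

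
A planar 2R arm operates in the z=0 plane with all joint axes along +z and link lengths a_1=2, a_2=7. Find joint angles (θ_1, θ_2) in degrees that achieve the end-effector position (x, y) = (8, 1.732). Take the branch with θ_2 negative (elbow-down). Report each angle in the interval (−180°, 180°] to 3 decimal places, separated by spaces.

cos θ_2 = (66.9998−2²−7²)/(2·2·7) = 0.5000; θ_2 = -60.0004° (elbow-down)
β = atan2(1.7320,8.0000) = 12.2160°; ψ = atan2(-6.0622,5.5000) = -47.7840°
θ_1 = β − ψ = 60.0000°

60.000 -60.000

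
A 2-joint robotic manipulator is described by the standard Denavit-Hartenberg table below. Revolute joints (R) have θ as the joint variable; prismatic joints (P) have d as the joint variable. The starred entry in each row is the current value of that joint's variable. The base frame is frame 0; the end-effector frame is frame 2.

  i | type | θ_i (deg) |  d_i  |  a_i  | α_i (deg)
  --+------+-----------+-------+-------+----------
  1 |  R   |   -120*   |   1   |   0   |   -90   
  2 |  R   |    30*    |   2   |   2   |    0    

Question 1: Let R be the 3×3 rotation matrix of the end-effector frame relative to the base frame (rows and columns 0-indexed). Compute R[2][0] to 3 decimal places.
End-effector x-axis (col 0 of R) = (-0.4330,-0.7500,-0.5000)
R[2][0] = -0.5000

-0.500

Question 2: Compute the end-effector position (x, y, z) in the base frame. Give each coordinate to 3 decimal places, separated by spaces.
after link 1: o_1 = (0.0000, 0.0000, 1.0000)
after link 2: o_2 = (0.8660, -2.5000, 0.0000)

0.866 -2.500 0.000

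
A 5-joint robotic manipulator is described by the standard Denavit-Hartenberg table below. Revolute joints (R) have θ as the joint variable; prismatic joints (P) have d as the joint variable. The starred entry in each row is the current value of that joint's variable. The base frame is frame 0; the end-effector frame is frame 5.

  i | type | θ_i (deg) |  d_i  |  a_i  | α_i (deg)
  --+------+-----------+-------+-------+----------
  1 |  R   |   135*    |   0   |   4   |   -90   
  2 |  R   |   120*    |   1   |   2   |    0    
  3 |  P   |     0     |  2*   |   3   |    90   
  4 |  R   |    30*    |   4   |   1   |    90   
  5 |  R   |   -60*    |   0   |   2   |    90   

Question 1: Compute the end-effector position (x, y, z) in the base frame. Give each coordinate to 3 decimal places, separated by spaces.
after link 1: o_1 = (-2.8284, 2.8284, 0.0000)
after link 2: o_2 = (-2.8284, 1.4142, -1.7321)
after link 3: o_3 = (-3.1820, -1.0607, -4.3301)
after link 4: o_4 = (-5.6788, 0.7291, -7.0801)
after link 5: o_5 = (-4.6655, -0.9913, -6.9641)

-4.666 -0.991 -6.964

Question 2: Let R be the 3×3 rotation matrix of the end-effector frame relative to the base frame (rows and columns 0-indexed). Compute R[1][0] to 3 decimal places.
-0.860

End-effector x-axis (col 0 of R) = (0.5066,-0.8602,0.0580)
R[1][0] = -0.8602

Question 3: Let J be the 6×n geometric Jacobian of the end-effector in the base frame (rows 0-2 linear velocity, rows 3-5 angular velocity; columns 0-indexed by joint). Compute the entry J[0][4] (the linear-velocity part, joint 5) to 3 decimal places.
-0.694

axis z_4 = (0.7891,0.4356,-0.4330); lever o_n−o_4 = (1.0133,-1.7204,0.1160)
cross product → J_v[:, 4] = (-0.6944,-0.5303,-1.7990)
J_ω[:, 4] = z_4
entry J[0][4] = -0.6944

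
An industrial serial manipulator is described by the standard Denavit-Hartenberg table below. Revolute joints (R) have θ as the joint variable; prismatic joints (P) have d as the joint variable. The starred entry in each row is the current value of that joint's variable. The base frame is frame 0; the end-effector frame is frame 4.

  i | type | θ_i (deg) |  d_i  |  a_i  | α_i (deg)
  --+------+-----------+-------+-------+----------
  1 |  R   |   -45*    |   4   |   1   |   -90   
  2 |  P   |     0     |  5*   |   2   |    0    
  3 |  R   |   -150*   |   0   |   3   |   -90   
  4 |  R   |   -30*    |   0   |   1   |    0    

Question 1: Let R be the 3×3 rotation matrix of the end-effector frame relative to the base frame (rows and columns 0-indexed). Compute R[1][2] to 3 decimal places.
End-effector z-axis (col 2 of R) = (0.3536,-0.3536,0.8660)
R[1][2] = -0.3536

-0.354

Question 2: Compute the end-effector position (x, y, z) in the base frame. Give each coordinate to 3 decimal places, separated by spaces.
after link 1: o_1 = (0.7071, -0.7071, 4.0000)
after link 2: o_2 = (5.6569, 1.4142, 4.0000)
after link 3: o_3 = (3.8197, 3.2513, 5.5000)
after link 4: o_4 = (3.6430, 4.1352, 5.9330)

3.643 4.135 5.933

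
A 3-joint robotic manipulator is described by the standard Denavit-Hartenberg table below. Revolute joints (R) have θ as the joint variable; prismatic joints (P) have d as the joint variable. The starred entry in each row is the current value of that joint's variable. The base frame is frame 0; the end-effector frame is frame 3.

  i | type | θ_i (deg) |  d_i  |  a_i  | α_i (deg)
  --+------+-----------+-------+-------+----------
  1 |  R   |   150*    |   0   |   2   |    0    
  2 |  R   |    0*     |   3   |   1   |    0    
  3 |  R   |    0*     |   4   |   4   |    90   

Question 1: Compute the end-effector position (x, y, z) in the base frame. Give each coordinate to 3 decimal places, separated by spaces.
after link 1: o_1 = (-1.7321, 1.0000, 0.0000)
after link 2: o_2 = (-2.5981, 1.5000, 3.0000)
after link 3: o_3 = (-6.0622, 3.5000, 7.0000)

-6.062 3.500 7.000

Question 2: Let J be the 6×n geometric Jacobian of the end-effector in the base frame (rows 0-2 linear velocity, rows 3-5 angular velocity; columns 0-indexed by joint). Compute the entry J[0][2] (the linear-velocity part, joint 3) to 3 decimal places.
axis z_2 = (0.0000,0.0000,1.0000); lever o_n−o_2 = (-3.4641,2.0000,4.0000)
cross product → J_v[:, 2] = (-2.0000,-3.4641,0.0000)
J_ω[:, 2] = z_2
entry J[0][2] = -2.0000

-2.000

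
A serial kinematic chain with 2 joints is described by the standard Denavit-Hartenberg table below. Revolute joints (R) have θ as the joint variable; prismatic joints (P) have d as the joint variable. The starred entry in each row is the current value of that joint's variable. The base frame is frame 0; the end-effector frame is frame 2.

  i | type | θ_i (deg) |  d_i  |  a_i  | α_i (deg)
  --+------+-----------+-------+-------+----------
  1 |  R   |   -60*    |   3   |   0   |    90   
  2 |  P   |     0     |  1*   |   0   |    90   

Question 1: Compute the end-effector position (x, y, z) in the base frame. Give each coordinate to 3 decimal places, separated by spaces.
-0.866 -0.500 3.000

after link 1: o_1 = (0.0000, 0.0000, 3.0000)
after link 2: o_2 = (-0.8660, -0.5000, 3.0000)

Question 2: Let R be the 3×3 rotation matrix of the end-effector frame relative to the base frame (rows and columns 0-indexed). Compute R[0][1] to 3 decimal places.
-0.866

End-effector y-axis (col 1 of R) = (-0.8660,-0.5000,0.0000)
R[0][1] = -0.8660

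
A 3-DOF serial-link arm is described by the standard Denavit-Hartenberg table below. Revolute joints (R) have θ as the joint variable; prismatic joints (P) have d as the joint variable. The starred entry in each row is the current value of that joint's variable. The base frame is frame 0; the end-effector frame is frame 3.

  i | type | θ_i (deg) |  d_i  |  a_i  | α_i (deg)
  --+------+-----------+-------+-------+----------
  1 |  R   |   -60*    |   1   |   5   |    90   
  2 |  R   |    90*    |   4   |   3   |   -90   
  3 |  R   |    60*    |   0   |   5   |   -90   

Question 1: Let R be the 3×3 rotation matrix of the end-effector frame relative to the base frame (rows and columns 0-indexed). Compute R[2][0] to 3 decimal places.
End-effector x-axis (col 0 of R) = (0.7500,0.4330,0.5000)
R[2][0] = 0.5000

0.500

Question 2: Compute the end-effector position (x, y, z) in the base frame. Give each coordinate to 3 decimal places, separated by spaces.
after link 1: o_1 = (2.5000, -4.3301, 1.0000)
after link 2: o_2 = (-0.9641, -6.3301, 4.0000)
after link 3: o_3 = (2.7859, -4.1651, 6.5000)

2.786 -4.165 6.500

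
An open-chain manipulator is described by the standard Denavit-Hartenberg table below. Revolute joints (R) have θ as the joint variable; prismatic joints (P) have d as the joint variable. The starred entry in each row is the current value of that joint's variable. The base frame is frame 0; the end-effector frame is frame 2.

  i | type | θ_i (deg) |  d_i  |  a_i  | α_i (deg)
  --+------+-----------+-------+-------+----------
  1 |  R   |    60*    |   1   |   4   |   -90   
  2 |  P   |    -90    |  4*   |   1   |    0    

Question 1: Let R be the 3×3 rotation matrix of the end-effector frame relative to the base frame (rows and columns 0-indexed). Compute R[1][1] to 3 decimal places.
End-effector y-axis (col 1 of R) = (0.5000,0.8660,-0.0000)
R[1][1] = 0.8660

0.866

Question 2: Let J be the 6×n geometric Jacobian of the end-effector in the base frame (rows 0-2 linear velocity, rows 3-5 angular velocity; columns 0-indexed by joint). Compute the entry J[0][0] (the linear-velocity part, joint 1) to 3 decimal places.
-5.464

axis z_0 = ẑ; lever o_n−o_0 = (-1.4641,5.4641,2.0000)
cross product → J_v[:, 0] = (-5.4641,-1.4641,0.0000)
J_ω[:, 0] = z_0
entry J[0][0] = -5.4641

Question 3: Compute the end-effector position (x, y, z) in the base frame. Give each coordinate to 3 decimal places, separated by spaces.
after link 1: o_1 = (2.0000, 3.4641, 1.0000)
after link 2: o_2 = (-1.4641, 5.4641, 2.0000)

-1.464 5.464 2.000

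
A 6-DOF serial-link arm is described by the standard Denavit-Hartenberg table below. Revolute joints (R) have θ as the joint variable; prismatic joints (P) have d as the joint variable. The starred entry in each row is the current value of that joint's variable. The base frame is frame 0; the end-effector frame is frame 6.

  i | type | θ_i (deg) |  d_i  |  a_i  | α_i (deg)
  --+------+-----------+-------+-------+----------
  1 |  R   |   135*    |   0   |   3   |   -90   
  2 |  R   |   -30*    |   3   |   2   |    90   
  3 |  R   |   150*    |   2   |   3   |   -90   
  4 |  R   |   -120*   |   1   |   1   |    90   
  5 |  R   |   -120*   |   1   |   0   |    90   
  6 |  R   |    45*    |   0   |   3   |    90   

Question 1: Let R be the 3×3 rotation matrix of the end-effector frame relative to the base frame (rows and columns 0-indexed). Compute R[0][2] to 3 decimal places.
End-effector z-axis (col 2 of R) = (-0.4063,-0.9018,-0.1476)
R[0][2] = -0.4063

-0.406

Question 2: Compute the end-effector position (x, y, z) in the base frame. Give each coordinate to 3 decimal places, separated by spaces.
after link 1: o_1 = (-2.1213, 2.1213, 0.0000)
after link 2: o_2 = (-5.4674, 1.2247, 1.0000)
after link 3: o_3 = (-4.2299, -2.1340, 1.4330)
after link 4: o_4 = (-3.0936, -1.6921, 2.1495)
after link 5: o_5 = (-3.4235, -0.7498, 2.0915)
after link 6: o_6 = (-6.0417, 0.5425, 1.4026)

-6.042 0.542 1.403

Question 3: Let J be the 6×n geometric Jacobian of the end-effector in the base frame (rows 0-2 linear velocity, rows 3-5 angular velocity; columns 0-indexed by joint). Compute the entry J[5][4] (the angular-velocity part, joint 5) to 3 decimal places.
axis z_4 = (-0.3299,0.9422,-0.0580); lever o_n−o_4 = (-2.9481,2.2345,-0.7469)
cross product → J_v[:, 4] = (-0.5742,-0.0754,2.0408)
J_ω[:, 4] = z_4
entry J[5][4] = -0.0580

-0.058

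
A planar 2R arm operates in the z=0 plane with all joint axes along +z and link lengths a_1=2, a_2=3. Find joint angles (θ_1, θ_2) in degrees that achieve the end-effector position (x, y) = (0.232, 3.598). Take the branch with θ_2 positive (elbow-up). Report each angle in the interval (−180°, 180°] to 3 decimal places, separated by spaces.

cos θ_2 = (12.9994−2²−3²)/(2·2·3) = -0.0000; θ_2 = 90.0027° (elbow-up)
β = atan2(3.5980,0.2320) = 86.3107°; ψ = atan2(3.0000,1.9999) = 56.3118°
θ_1 = β − ψ = 29.9988°

29.999 90.003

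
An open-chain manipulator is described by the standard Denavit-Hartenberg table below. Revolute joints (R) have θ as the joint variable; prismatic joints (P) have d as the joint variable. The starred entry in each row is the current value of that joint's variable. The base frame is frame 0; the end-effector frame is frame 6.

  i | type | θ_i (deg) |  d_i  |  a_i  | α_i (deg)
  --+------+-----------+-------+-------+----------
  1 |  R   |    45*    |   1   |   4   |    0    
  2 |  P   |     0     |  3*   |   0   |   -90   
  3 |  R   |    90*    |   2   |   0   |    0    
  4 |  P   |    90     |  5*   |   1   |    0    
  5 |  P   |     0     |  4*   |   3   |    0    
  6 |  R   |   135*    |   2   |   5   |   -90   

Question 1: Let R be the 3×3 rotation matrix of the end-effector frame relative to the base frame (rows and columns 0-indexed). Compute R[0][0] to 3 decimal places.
0.500

End-effector x-axis (col 0 of R) = (0.5000,0.5000,0.7071)
R[0][0] = 0.5000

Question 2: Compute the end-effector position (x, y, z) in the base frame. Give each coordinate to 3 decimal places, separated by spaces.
-6.692 11.692 7.536

after link 1: o_1 = (2.8284, 2.8284, 1.0000)
after link 2: o_2 = (2.8284, 2.8284, 4.0000)
after link 3: o_3 = (1.4142, 4.2426, 4.0000)
after link 4: o_4 = (-2.8284, 7.0711, 4.0000)
after link 5: o_5 = (-7.7782, 7.7782, 4.0000)
after link 6: o_6 = (-6.6924, 11.6924, 7.5355)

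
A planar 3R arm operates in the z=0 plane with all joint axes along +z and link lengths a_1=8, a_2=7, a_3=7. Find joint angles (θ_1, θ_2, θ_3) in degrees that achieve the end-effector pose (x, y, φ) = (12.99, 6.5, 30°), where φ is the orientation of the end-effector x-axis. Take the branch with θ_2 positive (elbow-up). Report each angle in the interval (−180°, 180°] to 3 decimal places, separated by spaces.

-30.000 120.003 -60.003

wrist centre = target − a_3·(cos φ, sin φ) = (6.9278, 3.0000)
cos θ_2 = (56.9947−8²−7²)/(2·8·7) = -0.5000; θ_2 = 120.0031° (elbow-up)
β = atan2(3.0000,6.9278) = 23.4144°; ψ = atan2(6.0620,4.4997) = 53.4144°
θ_1 = β − ψ = -30.0000°
θ_3 = φ − θ_1 − θ_2 = -60.0031° (wrapped to (-180°,180°])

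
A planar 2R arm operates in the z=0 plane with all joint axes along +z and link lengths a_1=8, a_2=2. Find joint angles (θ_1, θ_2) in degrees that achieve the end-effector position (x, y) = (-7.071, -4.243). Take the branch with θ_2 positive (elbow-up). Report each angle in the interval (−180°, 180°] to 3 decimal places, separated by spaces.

cos θ_2 = (68.0021−8²−2²)/(2·8·2) = 0.0001; θ_2 = 89.9963° (elbow-up)
β = atan2(-4.2430,-7.0710) = -149.0339°; ψ = atan2(2.0000,8.0001) = 14.0360°
θ_1 = β − ψ = -163.0699°

-163.070 89.996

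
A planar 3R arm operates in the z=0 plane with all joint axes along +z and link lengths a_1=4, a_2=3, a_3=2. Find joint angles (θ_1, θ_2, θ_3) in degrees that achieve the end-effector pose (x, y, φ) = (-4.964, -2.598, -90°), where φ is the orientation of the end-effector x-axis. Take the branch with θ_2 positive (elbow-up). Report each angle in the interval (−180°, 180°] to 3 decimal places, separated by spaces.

wrist centre = target − a_3·(cos φ, sin φ) = (-4.9640, -0.5980)
cos θ_2 = (24.9989−4²−3²)/(2·4·3) = -0.0000; θ_2 = 90.0026° (elbow-up)
β = atan2(-0.5980,-4.9640) = -173.1308°; ψ = atan2(3.0000,3.9999) = 36.8708°
θ_1 = β − ψ = -210.0017°
θ_3 = φ − θ_1 − θ_2 = 29.9990° (wrapped to (-180°,180°])

149.998 90.003 29.999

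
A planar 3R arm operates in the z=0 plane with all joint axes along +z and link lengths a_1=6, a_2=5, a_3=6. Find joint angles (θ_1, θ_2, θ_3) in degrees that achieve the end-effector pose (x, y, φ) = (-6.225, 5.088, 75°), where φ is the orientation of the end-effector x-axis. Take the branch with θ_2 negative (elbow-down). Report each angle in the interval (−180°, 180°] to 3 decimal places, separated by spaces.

wrist centre = target − a_3·(cos φ, sin φ) = (-7.7779, -0.7076)
cos θ_2 = (60.9966−6²−5²)/(2·6·5) = -0.0001; θ_2 = -90.0033° (elbow-down)
β = atan2(-0.7076,-7.7779) = -174.8021°; ψ = atan2(-5.0000,5.9997) = -39.8069°
θ_1 = β − ψ = -134.9952°
θ_3 = φ − θ_1 − θ_2 = -60.0015° (wrapped to (-180°,180°])

-134.995 -90.003 -60.002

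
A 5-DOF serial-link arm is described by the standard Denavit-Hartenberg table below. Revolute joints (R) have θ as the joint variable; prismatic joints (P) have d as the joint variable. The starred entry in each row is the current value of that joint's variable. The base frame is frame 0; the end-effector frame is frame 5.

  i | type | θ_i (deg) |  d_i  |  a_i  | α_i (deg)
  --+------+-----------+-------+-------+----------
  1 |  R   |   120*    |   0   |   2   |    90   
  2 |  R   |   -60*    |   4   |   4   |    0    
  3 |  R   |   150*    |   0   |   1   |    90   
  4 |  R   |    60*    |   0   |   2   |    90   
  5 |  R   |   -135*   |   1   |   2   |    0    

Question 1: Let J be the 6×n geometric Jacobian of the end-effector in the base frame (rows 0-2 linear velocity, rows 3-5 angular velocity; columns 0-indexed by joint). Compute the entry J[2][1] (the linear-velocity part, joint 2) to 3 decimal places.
axis z_1 = (0.8660,0.5000,0.0000); lever o_n−o_1 = (3.1775,2.5110,-1.3052)
cross product → J_v[:, 1] = (-0.6526,1.1303,0.5858)
J_ω[:, 1] = z_1
entry J[2][1] = 0.5858

0.586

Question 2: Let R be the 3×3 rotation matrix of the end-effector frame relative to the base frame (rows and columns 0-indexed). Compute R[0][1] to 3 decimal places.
End-effector y-axis (col 1 of R) = (0.8839,-0.3062,0.3536)
R[0][1] = 0.8839

0.884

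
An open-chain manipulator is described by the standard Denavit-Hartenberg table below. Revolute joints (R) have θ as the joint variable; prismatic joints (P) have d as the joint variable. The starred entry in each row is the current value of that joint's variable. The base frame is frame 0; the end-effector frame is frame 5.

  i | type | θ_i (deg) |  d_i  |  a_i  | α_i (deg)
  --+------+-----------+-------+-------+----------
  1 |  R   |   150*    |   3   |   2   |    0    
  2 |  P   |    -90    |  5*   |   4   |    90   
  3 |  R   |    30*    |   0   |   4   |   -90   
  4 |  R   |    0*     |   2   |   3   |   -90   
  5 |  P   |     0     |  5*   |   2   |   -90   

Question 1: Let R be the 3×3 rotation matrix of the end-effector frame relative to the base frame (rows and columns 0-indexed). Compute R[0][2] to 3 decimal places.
0.250

End-effector z-axis (col 2 of R) = (0.2500,0.4330,-0.8660)
R[0][2] = 0.2500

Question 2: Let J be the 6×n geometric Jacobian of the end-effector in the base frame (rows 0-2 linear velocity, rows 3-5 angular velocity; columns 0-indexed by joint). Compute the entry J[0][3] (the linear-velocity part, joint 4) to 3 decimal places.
axis z_3 = (-0.2500,-0.4330,0.8660); lever o_n−o_3 = (-2.6651,5.3840,4.2321)
cross product → J_v[:, 3] = (-6.4952,-1.2500,-2.5000)
J_ω[:, 3] = z_3
entry J[0][3] = -6.4952

-6.495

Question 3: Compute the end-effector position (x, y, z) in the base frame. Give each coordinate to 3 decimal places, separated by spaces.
after link 1: o_1 = (-1.7321, 1.0000, 3.0000)
after link 2: o_2 = (0.2679, 4.4641, 8.0000)
after link 3: o_3 = (2.0000, 7.4641, 10.0000)
after link 4: o_4 = (2.7990, 8.8481, 13.2321)
after link 5: o_5 = (-0.6651, 12.8481, 14.2321)

-0.665 12.848 14.232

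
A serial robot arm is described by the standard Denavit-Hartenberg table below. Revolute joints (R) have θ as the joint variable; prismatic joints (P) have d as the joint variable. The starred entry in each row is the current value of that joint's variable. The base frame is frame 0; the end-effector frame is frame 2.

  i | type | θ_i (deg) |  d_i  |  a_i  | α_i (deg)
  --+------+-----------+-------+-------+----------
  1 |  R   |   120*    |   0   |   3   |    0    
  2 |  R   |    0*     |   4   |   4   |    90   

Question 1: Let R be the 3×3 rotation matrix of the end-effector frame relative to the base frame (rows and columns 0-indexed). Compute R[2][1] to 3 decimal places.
End-effector y-axis (col 1 of R) = (-0.0000,-0.0000,1.0000)
R[2][1] = 1.0000

1.000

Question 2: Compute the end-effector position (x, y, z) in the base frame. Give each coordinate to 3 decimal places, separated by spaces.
-3.500 6.062 4.000

after link 1: o_1 = (-1.5000, 2.5981, 0.0000)
after link 2: o_2 = (-3.5000, 6.0622, 4.0000)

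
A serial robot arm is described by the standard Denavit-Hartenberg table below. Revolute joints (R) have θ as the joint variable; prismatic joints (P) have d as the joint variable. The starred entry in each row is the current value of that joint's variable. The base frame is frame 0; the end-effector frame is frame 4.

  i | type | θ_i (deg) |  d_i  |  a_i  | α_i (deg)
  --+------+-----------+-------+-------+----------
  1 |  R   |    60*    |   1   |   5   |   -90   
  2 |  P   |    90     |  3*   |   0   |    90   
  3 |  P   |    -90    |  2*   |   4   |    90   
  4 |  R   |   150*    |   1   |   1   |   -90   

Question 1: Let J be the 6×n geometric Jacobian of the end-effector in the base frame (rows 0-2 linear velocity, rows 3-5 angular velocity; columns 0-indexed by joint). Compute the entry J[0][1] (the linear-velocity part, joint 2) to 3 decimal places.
-0.866

prismatic axis z_1 = (-0.8660,0.5000,0.0000)
J_v[:, 1] = z_1; J_ω[:, 1] = (0,0,0)
entry J[0][1] = -0.8660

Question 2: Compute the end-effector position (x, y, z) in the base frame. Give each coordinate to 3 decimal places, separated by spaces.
3.866 6.428 2.000

after link 1: o_1 = (2.5000, 4.3301, 1.0000)
after link 2: o_2 = (-0.0981, 5.8301, 1.0000)
after link 3: o_3 = (4.3660, 5.5622, 1.0000)
after link 4: o_4 = (3.8660, 6.4282, 2.0000)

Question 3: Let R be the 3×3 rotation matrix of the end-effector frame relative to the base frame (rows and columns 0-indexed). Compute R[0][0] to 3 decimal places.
-0.500

End-effector x-axis (col 0 of R) = (-0.5000,0.8660,0.0000)
R[0][0] = -0.5000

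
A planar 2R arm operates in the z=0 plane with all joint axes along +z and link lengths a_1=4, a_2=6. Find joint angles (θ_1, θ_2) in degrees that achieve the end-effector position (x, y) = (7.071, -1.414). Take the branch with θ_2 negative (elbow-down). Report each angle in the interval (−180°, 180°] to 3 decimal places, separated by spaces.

cos θ_2 = (51.9984−4²−6²)/(2·4·6) = -0.0000; θ_2 = -90.0019° (elbow-down)
β = atan2(-1.4140,7.0710) = -11.3084°; ψ = atan2(-6.0000,3.9998) = -56.3112°
θ_1 = β − ψ = 45.0028°

45.003 -90.002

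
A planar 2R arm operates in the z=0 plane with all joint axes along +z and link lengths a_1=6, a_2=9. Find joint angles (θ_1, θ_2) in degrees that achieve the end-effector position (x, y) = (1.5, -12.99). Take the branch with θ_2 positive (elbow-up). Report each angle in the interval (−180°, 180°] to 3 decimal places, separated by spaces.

cos θ_2 = (170.9901−6²−9²)/(2·6·9) = 0.4999; θ_2 = 60.0061° (elbow-up)
β = atan2(-12.9900,1.5000) = -83.4130°; ψ = atan2(7.7947,10.4992) = 36.5906°
θ_1 = β − ψ = -120.0036°

-120.004 60.006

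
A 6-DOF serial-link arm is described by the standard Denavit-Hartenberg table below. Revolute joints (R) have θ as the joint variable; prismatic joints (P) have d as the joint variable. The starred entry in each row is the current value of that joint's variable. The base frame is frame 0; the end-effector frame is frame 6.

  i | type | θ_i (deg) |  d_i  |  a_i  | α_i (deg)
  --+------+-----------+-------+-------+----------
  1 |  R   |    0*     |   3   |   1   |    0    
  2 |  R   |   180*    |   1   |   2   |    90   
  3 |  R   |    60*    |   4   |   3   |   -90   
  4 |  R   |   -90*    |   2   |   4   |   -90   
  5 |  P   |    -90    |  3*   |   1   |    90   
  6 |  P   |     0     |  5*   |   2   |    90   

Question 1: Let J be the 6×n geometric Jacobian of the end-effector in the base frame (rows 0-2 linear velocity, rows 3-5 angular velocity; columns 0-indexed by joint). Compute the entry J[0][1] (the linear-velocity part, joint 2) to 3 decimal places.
axis z_1 = (0.0000,0.0000,1.0000); lever o_n−o_1 = (-0.6699,3.0000,8.6962)
cross product → J_v[:, 1] = (-3.0000,-0.6699,0.0000)
J_ω[:, 1] = z_1
entry J[0][1] = -3.0000

-3.000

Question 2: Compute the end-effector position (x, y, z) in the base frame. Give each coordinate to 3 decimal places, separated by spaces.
after link 1: o_1 = (1.0000, 0.0000, 3.0000)
after link 2: o_2 = (-1.0000, 0.0000, 4.0000)
after link 3: o_3 = (-2.5000, 4.0000, 6.5981)
after link 4: o_4 = (-0.7679, 8.0000, 7.5981)
after link 5: o_5 = (-1.4019, 8.0000, 10.6962)
after link 6: o_6 = (0.3301, 3.0000, 11.6962)

0.330 3.000 11.696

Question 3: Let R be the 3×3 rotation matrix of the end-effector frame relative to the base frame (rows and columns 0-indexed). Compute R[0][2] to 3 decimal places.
End-effector z-axis (col 2 of R) = (0.5000,-0.0000,-0.8660)
R[0][2] = 0.5000

0.500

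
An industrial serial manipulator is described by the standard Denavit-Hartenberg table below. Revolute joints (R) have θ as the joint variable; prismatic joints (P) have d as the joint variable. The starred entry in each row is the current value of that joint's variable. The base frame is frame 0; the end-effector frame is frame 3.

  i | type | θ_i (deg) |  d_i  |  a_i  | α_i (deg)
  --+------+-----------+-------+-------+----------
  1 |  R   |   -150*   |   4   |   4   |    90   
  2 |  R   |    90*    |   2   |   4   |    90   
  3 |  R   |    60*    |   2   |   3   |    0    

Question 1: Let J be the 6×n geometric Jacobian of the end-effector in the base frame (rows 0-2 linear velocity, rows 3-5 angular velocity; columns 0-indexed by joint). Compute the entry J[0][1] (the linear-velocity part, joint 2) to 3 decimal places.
axis z_1 = (-0.5000,0.8660,0.0000); lever o_n−o_1 = (-4.0311,2.9821,5.5000)
cross product → J_v[:, 1] = (4.7631,2.7500,2.0000)
J_ω[:, 1] = z_1
entry J[0][1] = 4.7631

4.763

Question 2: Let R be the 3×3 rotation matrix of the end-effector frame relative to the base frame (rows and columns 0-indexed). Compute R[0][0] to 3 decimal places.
End-effector x-axis (col 0 of R) = (-0.4330,0.7500,0.5000)
R[0][0] = -0.4330

-0.433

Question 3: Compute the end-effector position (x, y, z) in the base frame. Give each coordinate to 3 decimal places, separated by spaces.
-7.495 0.982 9.500

after link 1: o_1 = (-3.4641, -2.0000, 4.0000)
after link 2: o_2 = (-4.4641, -0.2679, 8.0000)
after link 3: o_3 = (-7.4952, 0.9821, 9.5000)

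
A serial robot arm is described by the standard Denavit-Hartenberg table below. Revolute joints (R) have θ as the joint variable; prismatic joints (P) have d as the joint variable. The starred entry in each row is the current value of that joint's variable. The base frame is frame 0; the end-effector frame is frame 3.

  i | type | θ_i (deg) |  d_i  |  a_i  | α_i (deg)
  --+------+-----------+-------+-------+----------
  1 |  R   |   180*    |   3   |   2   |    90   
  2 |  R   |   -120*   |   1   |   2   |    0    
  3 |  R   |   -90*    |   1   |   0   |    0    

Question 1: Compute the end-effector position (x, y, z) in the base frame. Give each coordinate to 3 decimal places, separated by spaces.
-1.000 2.000 1.268

after link 1: o_1 = (-2.0000, 0.0000, 3.0000)
after link 2: o_2 = (-1.0000, 1.0000, 1.2679)
after link 3: o_3 = (-1.0000, 2.0000, 1.2679)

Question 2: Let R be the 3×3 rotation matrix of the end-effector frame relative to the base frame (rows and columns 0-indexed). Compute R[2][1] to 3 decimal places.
End-effector y-axis (col 1 of R) = (0.5000,-0.0000,-0.8660)
R[2][1] = -0.8660

-0.866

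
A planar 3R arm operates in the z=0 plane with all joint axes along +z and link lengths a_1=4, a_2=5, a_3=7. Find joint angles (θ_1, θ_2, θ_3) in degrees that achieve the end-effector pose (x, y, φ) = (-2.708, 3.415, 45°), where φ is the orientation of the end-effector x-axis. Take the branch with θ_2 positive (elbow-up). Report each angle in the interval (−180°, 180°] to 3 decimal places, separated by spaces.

157.659 60.006 -172.665

wrist centre = target − a_3·(cos φ, sin φ) = (-7.6577, -1.5347)
cos θ_2 = (60.9965−4²−5²)/(2·4·5) = 0.4999; θ_2 = 60.0057° (elbow-up)
β = atan2(-1.5347,-7.6577) = -168.6671°; ψ = atan2(4.3304,6.4996) = 33.6738°
θ_1 = β − ψ = -202.3408°
θ_3 = φ − θ_1 − θ_2 = -172.6649° (wrapped to (-180°,180°])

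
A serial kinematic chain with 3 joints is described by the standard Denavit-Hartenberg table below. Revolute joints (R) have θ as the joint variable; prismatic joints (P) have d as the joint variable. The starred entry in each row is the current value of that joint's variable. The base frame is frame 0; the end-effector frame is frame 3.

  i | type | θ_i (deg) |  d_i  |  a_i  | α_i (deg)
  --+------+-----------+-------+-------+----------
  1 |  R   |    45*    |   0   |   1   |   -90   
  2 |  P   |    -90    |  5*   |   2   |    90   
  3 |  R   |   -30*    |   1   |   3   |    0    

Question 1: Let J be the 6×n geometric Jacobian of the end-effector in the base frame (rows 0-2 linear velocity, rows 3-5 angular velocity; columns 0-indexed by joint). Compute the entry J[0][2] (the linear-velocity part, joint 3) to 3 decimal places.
-1.837

axis z_2 = (-0.7071,-0.7071,0.0000); lever o_n−o_2 = (0.3536,-1.7678,2.5981)
cross product → J_v[:, 2] = (-1.8371,1.8371,1.5000)
J_ω[:, 2] = z_2
entry J[0][2] = -1.8371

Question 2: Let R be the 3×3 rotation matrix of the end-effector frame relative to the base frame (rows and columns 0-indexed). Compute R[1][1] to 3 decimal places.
End-effector y-axis (col 1 of R) = (-0.6124,0.6124,0.5000)
R[1][1] = 0.6124

0.612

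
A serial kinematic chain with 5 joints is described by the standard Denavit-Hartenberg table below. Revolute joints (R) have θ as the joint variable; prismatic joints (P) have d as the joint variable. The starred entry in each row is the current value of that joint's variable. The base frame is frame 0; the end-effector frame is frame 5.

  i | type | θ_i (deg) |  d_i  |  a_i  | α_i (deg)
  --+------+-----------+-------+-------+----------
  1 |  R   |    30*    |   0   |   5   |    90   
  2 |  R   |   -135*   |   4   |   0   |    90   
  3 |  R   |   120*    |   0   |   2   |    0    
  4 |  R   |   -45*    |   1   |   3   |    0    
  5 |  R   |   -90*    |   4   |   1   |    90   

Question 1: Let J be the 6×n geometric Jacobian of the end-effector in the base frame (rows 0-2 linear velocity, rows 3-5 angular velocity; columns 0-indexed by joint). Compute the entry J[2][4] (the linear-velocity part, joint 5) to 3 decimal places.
-0.183

axis z_4 = (-0.6124,-0.3536,0.7071); lever o_n−o_4 = (-3.1704,-1.5316,2.1454)
cross product → J_v[:, 4] = (0.3245,-0.9280,-0.1830)
J_ω[:, 4] = z_4
entry J[2][4] = -0.1830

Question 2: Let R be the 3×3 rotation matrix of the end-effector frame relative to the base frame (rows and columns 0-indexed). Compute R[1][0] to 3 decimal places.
End-effector x-axis (col 0 of R) = (-0.7209,-0.1174,-0.6830)
R[1][0] = -0.1174

-0.117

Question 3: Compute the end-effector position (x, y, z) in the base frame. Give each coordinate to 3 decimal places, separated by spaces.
after link 1: o_1 = (4.3301, 2.5000, 0.0000)
after link 2: o_2 = (6.3301, -0.9641, 0.0000)
after link 3: o_3 = (7.8085, -2.1105, 0.7071)
after link 4: o_4 = (8.1696, -5.2482, 0.8652)
after link 5: o_5 = (4.9992, -6.7797, 3.0106)

4.999 -6.780 3.011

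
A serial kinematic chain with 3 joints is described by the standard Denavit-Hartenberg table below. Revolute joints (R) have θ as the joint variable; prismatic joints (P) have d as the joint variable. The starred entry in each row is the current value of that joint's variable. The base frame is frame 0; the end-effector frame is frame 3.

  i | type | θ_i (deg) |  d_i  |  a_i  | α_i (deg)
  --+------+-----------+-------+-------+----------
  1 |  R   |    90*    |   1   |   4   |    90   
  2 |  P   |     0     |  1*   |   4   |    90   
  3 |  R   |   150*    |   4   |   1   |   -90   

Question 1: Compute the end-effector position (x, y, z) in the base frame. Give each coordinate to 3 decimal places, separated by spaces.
after link 1: o_1 = (0.0000, 4.0000, 1.0000)
after link 2: o_2 = (1.0000, 8.0000, 1.0000)
after link 3: o_3 = (1.5000, 7.1340, -3.0000)

1.500 7.134 -3.000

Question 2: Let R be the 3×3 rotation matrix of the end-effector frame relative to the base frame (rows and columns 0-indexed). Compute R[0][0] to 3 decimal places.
End-effector x-axis (col 0 of R) = (0.5000,-0.8660,0.0000)
R[0][0] = 0.5000

0.500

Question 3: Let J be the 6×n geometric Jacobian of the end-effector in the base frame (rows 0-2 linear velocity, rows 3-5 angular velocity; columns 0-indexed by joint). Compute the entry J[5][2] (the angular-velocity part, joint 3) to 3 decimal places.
axis z_2 = (0.0000,-0.0000,-1.0000); lever o_n−o_2 = (0.5000,-0.8660,-4.0000)
cross product → J_v[:, 2] = (-0.8660,-0.5000,-0.0000)
J_ω[:, 2] = z_2
entry J[5][2] = -1.0000

-1.000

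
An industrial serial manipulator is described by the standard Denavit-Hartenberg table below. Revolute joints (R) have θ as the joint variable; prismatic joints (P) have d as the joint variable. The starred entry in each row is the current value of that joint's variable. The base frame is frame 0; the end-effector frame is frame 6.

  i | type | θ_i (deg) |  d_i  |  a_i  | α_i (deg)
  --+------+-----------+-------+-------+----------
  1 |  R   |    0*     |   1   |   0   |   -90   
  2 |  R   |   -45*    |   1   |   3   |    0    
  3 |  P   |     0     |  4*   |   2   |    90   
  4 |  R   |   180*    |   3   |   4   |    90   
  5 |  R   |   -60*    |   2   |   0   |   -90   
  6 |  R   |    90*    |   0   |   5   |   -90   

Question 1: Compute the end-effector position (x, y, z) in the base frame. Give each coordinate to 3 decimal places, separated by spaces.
after link 1: o_1 = (0.0000, 0.0000, 1.0000)
after link 2: o_2 = (2.1213, 1.0000, 3.1213)
after link 3: o_3 = (3.5355, 5.0000, 4.5355)
after link 4: o_4 = (-1.4142, 5.0000, 3.8284)
after link 5: o_5 = (-1.4142, 7.0000, 3.8284)
after link 6: o_6 = (-1.4142, 2.0000, 3.8284)

-1.414 2.000 3.828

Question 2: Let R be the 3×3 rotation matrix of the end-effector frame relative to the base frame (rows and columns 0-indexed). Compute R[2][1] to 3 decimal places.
0.259

End-effector y-axis (col 1 of R) = (0.9659,-0.0000,0.2588)
R[2][1] = 0.2588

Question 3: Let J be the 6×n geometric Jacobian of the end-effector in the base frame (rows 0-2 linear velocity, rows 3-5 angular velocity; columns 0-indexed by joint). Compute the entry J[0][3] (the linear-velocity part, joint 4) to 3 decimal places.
2.121

axis z_3 = (-0.7071,0.0000,0.7071); lever o_n−o_3 = (-4.9497,-3.0000,-0.7071)
cross product → J_v[:, 3] = (2.1213,-4.0000,2.1213)
J_ω[:, 3] = z_3
entry J[0][3] = 2.1213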